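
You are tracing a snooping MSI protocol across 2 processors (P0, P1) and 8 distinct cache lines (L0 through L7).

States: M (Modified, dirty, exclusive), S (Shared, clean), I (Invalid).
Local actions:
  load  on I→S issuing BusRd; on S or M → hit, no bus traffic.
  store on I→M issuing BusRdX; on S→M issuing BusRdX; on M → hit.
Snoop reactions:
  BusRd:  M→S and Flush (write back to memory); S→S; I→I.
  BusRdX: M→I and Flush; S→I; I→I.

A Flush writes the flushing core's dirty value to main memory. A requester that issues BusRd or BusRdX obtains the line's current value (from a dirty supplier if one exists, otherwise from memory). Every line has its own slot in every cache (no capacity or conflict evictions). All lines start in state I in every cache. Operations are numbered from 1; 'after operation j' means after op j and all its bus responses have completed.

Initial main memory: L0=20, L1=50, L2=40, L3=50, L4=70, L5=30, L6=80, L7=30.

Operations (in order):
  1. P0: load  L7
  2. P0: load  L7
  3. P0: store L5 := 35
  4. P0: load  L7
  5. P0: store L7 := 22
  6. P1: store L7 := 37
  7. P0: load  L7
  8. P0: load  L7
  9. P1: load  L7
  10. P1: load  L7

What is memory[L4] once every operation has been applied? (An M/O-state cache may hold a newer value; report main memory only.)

[1] P0: load  L7 | P0:S(30), P1:I | bus: BusRd
[2] P0: load  L7 | P0:S(30), P1:I | bus: none
[3] P0: store L5 := 35 | P0:M(35), P1:I | bus: BusRdX
[4] P0: load  L7 | P0:S(30), P1:I | bus: none
[5] P0: store L7 := 22 | P0:M(22), P1:I | bus: BusRdX
[6] P1: store L7 := 37 | P0:I, P1:M(37) | bus: BusRdX,Flush
[7] P0: load  L7 | P0:S(37), P1:S(37) | bus: BusRd,Flush
[8] P0: load  L7 | P0:S(37), P1:S(37) | bus: none
[9] P1: load  L7 | P0:S(37), P1:S(37) | bus: none
[10] P1: load  L7 | P0:S(37), P1:S(37) | bus: none

memory[L4] = 70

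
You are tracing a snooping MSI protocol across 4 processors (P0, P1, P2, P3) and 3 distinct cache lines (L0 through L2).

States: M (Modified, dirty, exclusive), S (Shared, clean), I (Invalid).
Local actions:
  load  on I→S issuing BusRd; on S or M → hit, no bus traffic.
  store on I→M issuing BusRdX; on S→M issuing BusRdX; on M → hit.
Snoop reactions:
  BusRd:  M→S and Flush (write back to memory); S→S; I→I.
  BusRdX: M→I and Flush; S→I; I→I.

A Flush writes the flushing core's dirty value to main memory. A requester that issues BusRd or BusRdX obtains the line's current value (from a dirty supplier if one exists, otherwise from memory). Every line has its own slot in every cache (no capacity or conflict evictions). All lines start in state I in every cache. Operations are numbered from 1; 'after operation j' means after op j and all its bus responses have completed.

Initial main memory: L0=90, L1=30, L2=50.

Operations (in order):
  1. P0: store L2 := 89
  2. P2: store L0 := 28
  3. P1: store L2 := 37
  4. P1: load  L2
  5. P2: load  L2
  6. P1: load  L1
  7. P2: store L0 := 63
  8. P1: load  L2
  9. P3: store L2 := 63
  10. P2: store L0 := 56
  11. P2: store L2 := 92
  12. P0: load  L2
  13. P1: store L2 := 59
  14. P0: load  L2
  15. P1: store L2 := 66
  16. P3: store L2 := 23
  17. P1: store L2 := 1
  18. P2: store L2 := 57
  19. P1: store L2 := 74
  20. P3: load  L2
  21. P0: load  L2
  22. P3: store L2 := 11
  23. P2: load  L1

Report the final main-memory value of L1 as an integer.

memory[L1] = 30

  op1 P0: store L2 := 89 → M/I/I/I on L2; bus BusRdX; mem=50
  op2 P2: store L0 := 28 → I/I/M/I on L0; bus BusRdX; mem=90
  op3 P1: store L2 := 37 → I/M/I/I on L2; bus BusRdX Flush; mem=89
  op4 P1: load  L2 → I/M/I/I on L2; bus (none); mem=89
  op5 P2: load  L2 → I/S/S/I on L2; bus BusRd Flush; mem=37
  op6 P1: load  L1 → I/S/I/I on L1; bus BusRd; mem=30
  op7 P2: store L0 := 63 → I/I/M/I on L0; bus (none); mem=90
  op8 P1: load  L2 → I/S/S/I on L2; bus (none); mem=37
  op9 P3: store L2 := 63 → I/I/I/M on L2; bus BusRdX; mem=37
  op10 P2: store L0 := 56 → I/I/M/I on L0; bus (none); mem=90
  op11 P2: store L2 := 92 → I/I/M/I on L2; bus BusRdX Flush; mem=63
  op12 P0: load  L2 → S/I/S/I on L2; bus BusRd Flush; mem=92
  op13 P1: store L2 := 59 → I/M/I/I on L2; bus BusRdX; mem=92
  op14 P0: load  L2 → S/S/I/I on L2; bus BusRd Flush; mem=59
  op15 P1: store L2 := 66 → I/M/I/I on L2; bus BusRdX; mem=59
  op16 P3: store L2 := 23 → I/I/I/M on L2; bus BusRdX Flush; mem=66
  op17 P1: store L2 := 1 → I/M/I/I on L2; bus BusRdX Flush; mem=23
  op18 P2: store L2 := 57 → I/I/M/I on L2; bus BusRdX Flush; mem=1
  op19 P1: store L2 := 74 → I/M/I/I on L2; bus BusRdX Flush; mem=57
  op20 P3: load  L2 → I/S/I/S on L2; bus BusRd Flush; mem=74
  op21 P0: load  L2 → S/S/I/S on L2; bus BusRd; mem=74
  op22 P3: store L2 := 11 → I/I/I/M on L2; bus BusRdX; mem=74
  op23 P2: load  L1 → I/S/S/I on L1; bus BusRd; mem=30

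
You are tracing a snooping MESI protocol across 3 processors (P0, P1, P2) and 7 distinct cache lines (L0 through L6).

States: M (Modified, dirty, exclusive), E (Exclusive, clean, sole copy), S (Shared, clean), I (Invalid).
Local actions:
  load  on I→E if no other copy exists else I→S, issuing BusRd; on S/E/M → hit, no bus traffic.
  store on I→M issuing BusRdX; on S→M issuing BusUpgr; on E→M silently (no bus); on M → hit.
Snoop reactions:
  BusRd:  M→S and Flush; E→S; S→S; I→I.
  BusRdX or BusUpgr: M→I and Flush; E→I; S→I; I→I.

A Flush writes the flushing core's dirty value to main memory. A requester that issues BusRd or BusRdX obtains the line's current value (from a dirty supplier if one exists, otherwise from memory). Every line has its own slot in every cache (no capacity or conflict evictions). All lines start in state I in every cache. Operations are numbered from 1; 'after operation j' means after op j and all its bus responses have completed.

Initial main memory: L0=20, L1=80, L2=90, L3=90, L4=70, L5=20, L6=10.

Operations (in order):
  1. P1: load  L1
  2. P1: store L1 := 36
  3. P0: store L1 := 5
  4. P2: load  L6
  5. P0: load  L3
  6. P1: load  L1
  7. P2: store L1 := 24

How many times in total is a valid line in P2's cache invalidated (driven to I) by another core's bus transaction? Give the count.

1. P1: load  L1  bus=[BusRd]  L1: P0=I P1=E P2=I  mem[L1]=80
2. P1: store L1 := 36  bus=[-]  L1: P0=I P1=M P2=I  mem[L1]=80
3. P0: store L1 := 5  bus=[BusRdX,Flush]  L1: P0=M P1=I P2=I  mem[L1]=36
4. P2: load  L6  bus=[BusRd]  L6: P0=I P1=I P2=E  mem[L6]=10
5. P0: load  L3  bus=[BusRd]  L3: P0=E P1=I P2=I  mem[L3]=90
6. P1: load  L1  bus=[BusRd,Flush]  L1: P0=S P1=S P2=I  mem[L1]=5
7. P2: store L1 := 24  bus=[BusRdX]  L1: P0=I P1=I P2=M  mem[L1]=5

invalidations = 0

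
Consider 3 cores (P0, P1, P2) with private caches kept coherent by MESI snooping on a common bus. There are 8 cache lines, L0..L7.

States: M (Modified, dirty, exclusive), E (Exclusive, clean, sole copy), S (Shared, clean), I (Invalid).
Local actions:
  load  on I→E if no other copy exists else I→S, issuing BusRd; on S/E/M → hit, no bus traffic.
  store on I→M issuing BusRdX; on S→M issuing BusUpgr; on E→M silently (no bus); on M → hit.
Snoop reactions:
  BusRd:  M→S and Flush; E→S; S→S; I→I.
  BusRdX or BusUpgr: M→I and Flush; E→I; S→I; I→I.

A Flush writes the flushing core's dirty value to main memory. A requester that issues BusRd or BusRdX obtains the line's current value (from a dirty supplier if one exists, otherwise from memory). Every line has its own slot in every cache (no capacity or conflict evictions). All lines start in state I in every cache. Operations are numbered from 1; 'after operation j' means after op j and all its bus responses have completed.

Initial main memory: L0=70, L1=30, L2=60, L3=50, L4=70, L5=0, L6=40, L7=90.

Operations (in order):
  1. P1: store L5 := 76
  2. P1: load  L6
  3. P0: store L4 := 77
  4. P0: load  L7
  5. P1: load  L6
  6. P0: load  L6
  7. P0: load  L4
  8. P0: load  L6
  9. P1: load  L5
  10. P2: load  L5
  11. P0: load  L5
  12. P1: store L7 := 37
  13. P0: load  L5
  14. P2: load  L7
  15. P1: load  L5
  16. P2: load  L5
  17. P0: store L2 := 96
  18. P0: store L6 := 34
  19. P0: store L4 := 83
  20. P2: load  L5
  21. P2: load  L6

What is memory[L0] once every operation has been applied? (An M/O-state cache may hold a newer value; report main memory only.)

memory[L0] = 70

[1] P1: store L5 := 76 | P0:I, P1:M(76), P2:I | bus: BusRdX
[2] P1: load  L6 | P0:I, P1:E(40), P2:I | bus: BusRd
[3] P0: store L4 := 77 | P0:M(77), P1:I, P2:I | bus: BusRdX
[4] P0: load  L7 | P0:E(90), P1:I, P2:I | bus: BusRd
[5] P1: load  L6 | P0:I, P1:E(40), P2:I | bus: none
[6] P0: load  L6 | P0:S(40), P1:S(40), P2:I | bus: BusRd
[7] P0: load  L4 | P0:M(77), P1:I, P2:I | bus: none
[8] P0: load  L6 | P0:S(40), P1:S(40), P2:I | bus: none
[9] P1: load  L5 | P0:I, P1:M(76), P2:I | bus: none
[10] P2: load  L5 | P0:I, P1:S(76), P2:S(76) | bus: BusRd,Flush
[11] P0: load  L5 | P0:S(76), P1:S(76), P2:S(76) | bus: BusRd
[12] P1: store L7 := 37 | P0:I, P1:M(37), P2:I | bus: BusRdX
[13] P0: load  L5 | P0:S(76), P1:S(76), P2:S(76) | bus: none
[14] P2: load  L7 | P0:I, P1:S(37), P2:S(37) | bus: BusRd,Flush
[15] P1: load  L5 | P0:S(76), P1:S(76), P2:S(76) | bus: none
[16] P2: load  L5 | P0:S(76), P1:S(76), P2:S(76) | bus: none
[17] P0: store L2 := 96 | P0:M(96), P1:I, P2:I | bus: BusRdX
[18] P0: store L6 := 34 | P0:M(34), P1:I, P2:I | bus: BusUpgr
[19] P0: store L4 := 83 | P0:M(83), P1:I, P2:I | bus: none
[20] P2: load  L5 | P0:S(76), P1:S(76), P2:S(76) | bus: none
[21] P2: load  L6 | P0:S(34), P1:I, P2:S(34) | bus: BusRd,Flush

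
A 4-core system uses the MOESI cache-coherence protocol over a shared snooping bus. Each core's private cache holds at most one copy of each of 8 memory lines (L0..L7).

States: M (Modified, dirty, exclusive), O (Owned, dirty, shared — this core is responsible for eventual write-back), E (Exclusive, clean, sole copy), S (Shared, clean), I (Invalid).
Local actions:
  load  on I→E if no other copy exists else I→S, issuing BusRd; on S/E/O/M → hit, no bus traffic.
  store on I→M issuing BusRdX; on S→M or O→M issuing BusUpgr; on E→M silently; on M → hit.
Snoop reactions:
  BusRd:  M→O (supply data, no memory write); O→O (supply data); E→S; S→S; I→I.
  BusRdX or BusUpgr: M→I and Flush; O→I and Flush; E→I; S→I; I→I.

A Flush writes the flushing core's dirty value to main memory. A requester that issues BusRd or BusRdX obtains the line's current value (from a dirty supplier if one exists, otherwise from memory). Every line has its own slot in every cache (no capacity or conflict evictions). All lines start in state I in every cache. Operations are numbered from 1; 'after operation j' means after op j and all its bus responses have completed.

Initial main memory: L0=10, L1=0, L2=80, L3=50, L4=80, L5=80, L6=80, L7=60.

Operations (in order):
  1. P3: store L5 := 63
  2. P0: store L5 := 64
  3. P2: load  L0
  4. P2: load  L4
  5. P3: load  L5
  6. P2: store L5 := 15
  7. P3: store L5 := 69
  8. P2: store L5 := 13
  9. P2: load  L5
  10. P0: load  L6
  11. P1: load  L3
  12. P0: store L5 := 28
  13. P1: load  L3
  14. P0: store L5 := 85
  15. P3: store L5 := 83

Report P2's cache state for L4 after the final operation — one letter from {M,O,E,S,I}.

state = E

step 1: P3: store L5 := 63  ⟶  IIIM  (L5)  txn=BusRdX  M[L5]=80
step 2: P0: store L5 := 64  ⟶  MIII  (L5)  txn=BusRdX+Flush  M[L5]=63
step 3: P2: load  L0  ⟶  IIEI  (L0)  txn=BusRd  M[L0]=10
step 4: P2: load  L4  ⟶  IIEI  (L4)  txn=BusRd  M[L4]=80
step 5: P3: load  L5  ⟶  OIIS  (L5)  txn=BusRd  M[L5]=63
step 6: P2: store L5 := 15  ⟶  IIMI  (L5)  txn=BusRdX+Flush  M[L5]=64
step 7: P3: store L5 := 69  ⟶  IIIM  (L5)  txn=BusRdX+Flush  M[L5]=15
step 8: P2: store L5 := 13  ⟶  IIMI  (L5)  txn=BusRdX+Flush  M[L5]=69
step 9: P2: load  L5  ⟶  IIMI  (L5)  txn=∅  M[L5]=69
step 10: P0: load  L6  ⟶  EIII  (L6)  txn=BusRd  M[L6]=80
step 11: P1: load  L3  ⟶  IEII  (L3)  txn=BusRd  M[L3]=50
step 12: P0: store L5 := 28  ⟶  MIII  (L5)  txn=BusRdX+Flush  M[L5]=13
step 13: P1: load  L3  ⟶  IEII  (L3)  txn=∅  M[L3]=50
step 14: P0: store L5 := 85  ⟶  MIII  (L5)  txn=∅  M[L5]=13
step 15: P3: store L5 := 83  ⟶  IIIM  (L5)  txn=BusRdX+Flush  M[L5]=85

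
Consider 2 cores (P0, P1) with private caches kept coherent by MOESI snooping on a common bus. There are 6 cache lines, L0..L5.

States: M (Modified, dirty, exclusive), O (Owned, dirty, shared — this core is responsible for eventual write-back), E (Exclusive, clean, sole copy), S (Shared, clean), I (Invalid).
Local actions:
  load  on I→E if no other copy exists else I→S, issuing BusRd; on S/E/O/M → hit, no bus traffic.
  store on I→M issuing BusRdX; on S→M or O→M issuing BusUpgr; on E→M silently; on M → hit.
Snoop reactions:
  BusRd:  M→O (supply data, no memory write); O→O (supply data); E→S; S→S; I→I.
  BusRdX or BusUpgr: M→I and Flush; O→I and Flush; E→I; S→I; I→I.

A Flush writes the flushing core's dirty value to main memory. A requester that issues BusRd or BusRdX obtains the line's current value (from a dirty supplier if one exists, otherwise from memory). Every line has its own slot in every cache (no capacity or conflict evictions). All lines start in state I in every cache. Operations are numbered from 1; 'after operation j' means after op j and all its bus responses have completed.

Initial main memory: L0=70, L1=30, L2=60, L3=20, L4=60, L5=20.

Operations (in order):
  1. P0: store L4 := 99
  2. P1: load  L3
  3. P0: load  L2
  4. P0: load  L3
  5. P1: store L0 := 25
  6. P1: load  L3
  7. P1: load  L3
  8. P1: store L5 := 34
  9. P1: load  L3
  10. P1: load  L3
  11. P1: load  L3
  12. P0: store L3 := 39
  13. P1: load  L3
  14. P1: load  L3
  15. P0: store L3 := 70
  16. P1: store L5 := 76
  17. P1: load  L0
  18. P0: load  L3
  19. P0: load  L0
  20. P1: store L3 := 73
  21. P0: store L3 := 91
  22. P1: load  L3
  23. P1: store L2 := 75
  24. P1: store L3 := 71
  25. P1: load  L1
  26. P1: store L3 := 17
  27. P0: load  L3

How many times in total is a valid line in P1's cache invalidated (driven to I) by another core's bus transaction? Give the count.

  op1 P0: store L4 := 99 → M/I on L4; bus BusRdX; mem=60
  op2 P1: load  L3 → I/E on L3; bus BusRd; mem=20
  op3 P0: load  L2 → E/I on L2; bus BusRd; mem=60
  op4 P0: load  L3 → S/S on L3; bus BusRd; mem=20
  op5 P1: store L0 := 25 → I/M on L0; bus BusRdX; mem=70
  op6 P1: load  L3 → S/S on L3; bus (none); mem=20
  op7 P1: load  L3 → S/S on L3; bus (none); mem=20
  op8 P1: store L5 := 34 → I/M on L5; bus BusRdX; mem=20
  op9 P1: load  L3 → S/S on L3; bus (none); mem=20
  op10 P1: load  L3 → S/S on L3; bus (none); mem=20
  op11 P1: load  L3 → S/S on L3; bus (none); mem=20
  op12 P0: store L3 := 39 → M/I on L3; bus BusUpgr; mem=20
  op13 P1: load  L3 → O/S on L3; bus BusRd; mem=20
  op14 P1: load  L3 → O/S on L3; bus (none); mem=20
  op15 P0: store L3 := 70 → M/I on L3; bus BusUpgr; mem=20
  op16 P1: store L5 := 76 → I/M on L5; bus (none); mem=20
  op17 P1: load  L0 → I/M on L0; bus (none); mem=70
  op18 P0: load  L3 → M/I on L3; bus (none); mem=20
  op19 P0: load  L0 → S/O on L0; bus BusRd; mem=70
  op20 P1: store L3 := 73 → I/M on L3; bus BusRdX Flush; mem=70
  op21 P0: store L3 := 91 → M/I on L3; bus BusRdX Flush; mem=73
  op22 P1: load  L3 → O/S on L3; bus BusRd; mem=73
  op23 P1: store L2 := 75 → I/M on L2; bus BusRdX; mem=60
  op24 P1: store L3 := 71 → I/M on L3; bus BusUpgr Flush; mem=91
  op25 P1: load  L1 → I/E on L1; bus BusRd; mem=30
  op26 P1: store L3 := 17 → I/M on L3; bus (none); mem=91
  op27 P0: load  L3 → S/O on L3; bus BusRd; mem=91

invalidations = 3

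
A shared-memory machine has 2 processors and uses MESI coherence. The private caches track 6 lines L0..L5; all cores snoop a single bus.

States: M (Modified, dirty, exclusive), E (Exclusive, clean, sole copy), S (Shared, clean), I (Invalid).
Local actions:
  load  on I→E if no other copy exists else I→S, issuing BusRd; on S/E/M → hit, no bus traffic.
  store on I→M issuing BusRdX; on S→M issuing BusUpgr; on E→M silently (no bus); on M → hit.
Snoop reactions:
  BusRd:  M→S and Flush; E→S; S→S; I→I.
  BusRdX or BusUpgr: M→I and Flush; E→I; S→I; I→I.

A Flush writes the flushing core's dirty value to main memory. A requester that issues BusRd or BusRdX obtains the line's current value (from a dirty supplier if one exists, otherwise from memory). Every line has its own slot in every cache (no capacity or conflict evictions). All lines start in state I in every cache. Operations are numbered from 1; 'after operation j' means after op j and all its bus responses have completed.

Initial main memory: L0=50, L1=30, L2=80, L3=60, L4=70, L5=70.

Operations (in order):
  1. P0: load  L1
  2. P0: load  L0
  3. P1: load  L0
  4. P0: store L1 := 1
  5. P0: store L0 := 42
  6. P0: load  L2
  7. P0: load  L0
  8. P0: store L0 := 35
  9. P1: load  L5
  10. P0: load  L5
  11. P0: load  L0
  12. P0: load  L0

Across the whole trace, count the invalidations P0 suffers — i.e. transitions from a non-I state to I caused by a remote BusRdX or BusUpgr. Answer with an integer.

[1] P0: load  L1 | P0:E(30), P1:I | bus: BusRd
[2] P0: load  L0 | P0:E(50), P1:I | bus: BusRd
[3] P1: load  L0 | P0:S(50), P1:S(50) | bus: BusRd
[4] P0: store L1 := 1 | P0:M(1), P1:I | bus: none
[5] P0: store L0 := 42 | P0:M(42), P1:I | bus: BusUpgr
[6] P0: load  L2 | P0:E(80), P1:I | bus: BusRd
[7] P0: load  L0 | P0:M(42), P1:I | bus: none
[8] P0: store L0 := 35 | P0:M(35), P1:I | bus: none
[9] P1: load  L5 | P0:I, P1:E(70) | bus: BusRd
[10] P0: load  L5 | P0:S(70), P1:S(70) | bus: BusRd
[11] P0: load  L0 | P0:M(35), P1:I | bus: none
[12] P0: load  L0 | P0:M(35), P1:I | bus: none

invalidations = 0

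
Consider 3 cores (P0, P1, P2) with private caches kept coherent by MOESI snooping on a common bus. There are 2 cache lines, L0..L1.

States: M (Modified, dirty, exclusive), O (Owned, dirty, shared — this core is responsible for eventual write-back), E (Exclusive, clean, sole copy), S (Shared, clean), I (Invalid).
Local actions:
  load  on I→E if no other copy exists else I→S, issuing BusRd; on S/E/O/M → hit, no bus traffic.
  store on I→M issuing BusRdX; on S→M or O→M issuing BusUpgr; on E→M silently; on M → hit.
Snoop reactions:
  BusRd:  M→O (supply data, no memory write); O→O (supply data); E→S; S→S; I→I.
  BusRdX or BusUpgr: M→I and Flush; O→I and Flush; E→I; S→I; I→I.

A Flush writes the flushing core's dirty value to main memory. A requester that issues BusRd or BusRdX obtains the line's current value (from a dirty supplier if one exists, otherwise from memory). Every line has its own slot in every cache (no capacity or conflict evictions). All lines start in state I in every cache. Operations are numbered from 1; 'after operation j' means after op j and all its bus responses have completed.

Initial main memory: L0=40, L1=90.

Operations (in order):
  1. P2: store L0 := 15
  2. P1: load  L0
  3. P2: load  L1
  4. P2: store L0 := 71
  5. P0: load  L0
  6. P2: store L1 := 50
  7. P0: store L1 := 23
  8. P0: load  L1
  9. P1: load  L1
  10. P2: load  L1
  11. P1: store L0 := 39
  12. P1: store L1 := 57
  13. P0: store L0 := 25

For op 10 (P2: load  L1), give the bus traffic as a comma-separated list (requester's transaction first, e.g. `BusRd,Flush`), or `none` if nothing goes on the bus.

bus = BusRd

[1] P2: store L0 := 15 | P0:I, P1:I, P2:M(15) | bus: BusRdX
[2] P1: load  L0 | P0:I, P1:S(15), P2:O(15) | bus: BusRd
[3] P2: load  L1 | P0:I, P1:I, P2:E(90) | bus: BusRd
[4] P2: store L0 := 71 | P0:I, P1:I, P2:M(71) | bus: BusUpgr
[5] P0: load  L0 | P0:S(71), P1:I, P2:O(71) | bus: BusRd
[6] P2: store L1 := 50 | P0:I, P1:I, P2:M(50) | bus: none
[7] P0: store L1 := 23 | P0:M(23), P1:I, P2:I | bus: BusRdX,Flush
[8] P0: load  L1 | P0:M(23), P1:I, P2:I | bus: none
[9] P1: load  L1 | P0:O(23), P1:S(23), P2:I | bus: BusRd
[10] P2: load  L1 | P0:O(23), P1:S(23), P2:S(23) | bus: BusRd
[11] P1: store L0 := 39 | P0:I, P1:M(39), P2:I | bus: BusRdX,Flush
[12] P1: store L1 := 57 | P0:I, P1:M(57), P2:I | bus: BusUpgr,Flush
[13] P0: store L0 := 25 | P0:M(25), P1:I, P2:I | bus: BusRdX,Flush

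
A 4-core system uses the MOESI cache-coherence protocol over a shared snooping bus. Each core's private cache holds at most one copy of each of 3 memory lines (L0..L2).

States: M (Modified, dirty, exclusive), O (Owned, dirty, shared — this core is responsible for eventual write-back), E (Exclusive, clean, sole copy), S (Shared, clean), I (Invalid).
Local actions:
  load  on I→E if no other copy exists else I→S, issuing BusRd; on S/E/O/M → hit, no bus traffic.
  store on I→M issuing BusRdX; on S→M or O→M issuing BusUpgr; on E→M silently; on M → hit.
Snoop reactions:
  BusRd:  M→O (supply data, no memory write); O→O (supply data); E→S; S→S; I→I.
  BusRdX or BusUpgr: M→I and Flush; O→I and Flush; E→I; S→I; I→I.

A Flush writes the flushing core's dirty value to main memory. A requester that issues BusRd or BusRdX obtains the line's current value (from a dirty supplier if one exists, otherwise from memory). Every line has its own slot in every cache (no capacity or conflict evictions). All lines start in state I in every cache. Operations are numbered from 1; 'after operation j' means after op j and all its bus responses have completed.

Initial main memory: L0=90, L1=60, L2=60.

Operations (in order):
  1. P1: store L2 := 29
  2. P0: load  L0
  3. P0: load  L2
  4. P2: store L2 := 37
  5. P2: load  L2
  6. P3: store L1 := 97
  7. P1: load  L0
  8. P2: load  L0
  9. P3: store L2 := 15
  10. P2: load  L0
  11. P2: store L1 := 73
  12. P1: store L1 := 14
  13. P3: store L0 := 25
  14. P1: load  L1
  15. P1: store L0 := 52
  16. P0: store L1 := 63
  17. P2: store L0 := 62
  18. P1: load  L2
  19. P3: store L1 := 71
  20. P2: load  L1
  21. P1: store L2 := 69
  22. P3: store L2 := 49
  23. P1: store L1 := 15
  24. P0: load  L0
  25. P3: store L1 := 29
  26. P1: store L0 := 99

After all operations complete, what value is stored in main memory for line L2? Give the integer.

memory[L2] = 69

  op1 P1: store L2 := 29 → I/M/I/I on L2; bus BusRdX; mem=60
  op2 P0: load  L0 → E/I/I/I on L0; bus BusRd; mem=90
  op3 P0: load  L2 → S/O/I/I on L2; bus BusRd; mem=60
  op4 P2: store L2 := 37 → I/I/M/I on L2; bus BusRdX Flush; mem=29
  op5 P2: load  L2 → I/I/M/I on L2; bus (none); mem=29
  op6 P3: store L1 := 97 → I/I/I/M on L1; bus BusRdX; mem=60
  op7 P1: load  L0 → S/S/I/I on L0; bus BusRd; mem=90
  op8 P2: load  L0 → S/S/S/I on L0; bus BusRd; mem=90
  op9 P3: store L2 := 15 → I/I/I/M on L2; bus BusRdX Flush; mem=37
  op10 P2: load  L0 → S/S/S/I on L0; bus (none); mem=90
  op11 P2: store L1 := 73 → I/I/M/I on L1; bus BusRdX Flush; mem=97
  op12 P1: store L1 := 14 → I/M/I/I on L1; bus BusRdX Flush; mem=73
  op13 P3: store L0 := 25 → I/I/I/M on L0; bus BusRdX; mem=90
  op14 P1: load  L1 → I/M/I/I on L1; bus (none); mem=73
  op15 P1: store L0 := 52 → I/M/I/I on L0; bus BusRdX Flush; mem=25
  op16 P0: store L1 := 63 → M/I/I/I on L1; bus BusRdX Flush; mem=14
  op17 P2: store L0 := 62 → I/I/M/I on L0; bus BusRdX Flush; mem=52
  op18 P1: load  L2 → I/S/I/O on L2; bus BusRd; mem=37
  op19 P3: store L1 := 71 → I/I/I/M on L1; bus BusRdX Flush; mem=63
  op20 P2: load  L1 → I/I/S/O on L1; bus BusRd; mem=63
  op21 P1: store L2 := 69 → I/M/I/I on L2; bus BusUpgr Flush; mem=15
  op22 P3: store L2 := 49 → I/I/I/M on L2; bus BusRdX Flush; mem=69
  op23 P1: store L1 := 15 → I/M/I/I on L1; bus BusRdX Flush; mem=71
  op24 P0: load  L0 → S/I/O/I on L0; bus BusRd; mem=52
  op25 P3: store L1 := 29 → I/I/I/M on L1; bus BusRdX Flush; mem=15
  op26 P1: store L0 := 99 → I/M/I/I on L0; bus BusRdX Flush; mem=62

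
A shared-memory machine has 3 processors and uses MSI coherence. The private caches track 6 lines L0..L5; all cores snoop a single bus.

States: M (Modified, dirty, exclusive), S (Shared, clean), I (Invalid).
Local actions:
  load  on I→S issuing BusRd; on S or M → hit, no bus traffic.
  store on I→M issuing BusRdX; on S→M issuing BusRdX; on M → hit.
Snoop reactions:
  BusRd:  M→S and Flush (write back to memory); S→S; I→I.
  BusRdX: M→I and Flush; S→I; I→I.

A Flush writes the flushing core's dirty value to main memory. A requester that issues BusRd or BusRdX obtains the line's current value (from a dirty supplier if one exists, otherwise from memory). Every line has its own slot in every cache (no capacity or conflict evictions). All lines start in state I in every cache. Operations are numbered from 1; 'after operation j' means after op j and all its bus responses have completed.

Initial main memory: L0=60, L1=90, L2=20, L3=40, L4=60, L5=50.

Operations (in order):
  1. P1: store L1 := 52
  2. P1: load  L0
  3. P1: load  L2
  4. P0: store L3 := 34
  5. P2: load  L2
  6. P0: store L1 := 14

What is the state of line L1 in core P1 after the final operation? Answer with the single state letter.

  op1 P1: store L1 := 52 → I/M/I on L1; bus BusRdX; mem=90
  op2 P1: load  L0 → I/S/I on L0; bus BusRd; mem=60
  op3 P1: load  L2 → I/S/I on L2; bus BusRd; mem=20
  op4 P0: store L3 := 34 → M/I/I on L3; bus BusRdX; mem=40
  op5 P2: load  L2 → I/S/S on L2; bus BusRd; mem=20
  op6 P0: store L1 := 14 → M/I/I on L1; bus BusRdX Flush; mem=52

state = I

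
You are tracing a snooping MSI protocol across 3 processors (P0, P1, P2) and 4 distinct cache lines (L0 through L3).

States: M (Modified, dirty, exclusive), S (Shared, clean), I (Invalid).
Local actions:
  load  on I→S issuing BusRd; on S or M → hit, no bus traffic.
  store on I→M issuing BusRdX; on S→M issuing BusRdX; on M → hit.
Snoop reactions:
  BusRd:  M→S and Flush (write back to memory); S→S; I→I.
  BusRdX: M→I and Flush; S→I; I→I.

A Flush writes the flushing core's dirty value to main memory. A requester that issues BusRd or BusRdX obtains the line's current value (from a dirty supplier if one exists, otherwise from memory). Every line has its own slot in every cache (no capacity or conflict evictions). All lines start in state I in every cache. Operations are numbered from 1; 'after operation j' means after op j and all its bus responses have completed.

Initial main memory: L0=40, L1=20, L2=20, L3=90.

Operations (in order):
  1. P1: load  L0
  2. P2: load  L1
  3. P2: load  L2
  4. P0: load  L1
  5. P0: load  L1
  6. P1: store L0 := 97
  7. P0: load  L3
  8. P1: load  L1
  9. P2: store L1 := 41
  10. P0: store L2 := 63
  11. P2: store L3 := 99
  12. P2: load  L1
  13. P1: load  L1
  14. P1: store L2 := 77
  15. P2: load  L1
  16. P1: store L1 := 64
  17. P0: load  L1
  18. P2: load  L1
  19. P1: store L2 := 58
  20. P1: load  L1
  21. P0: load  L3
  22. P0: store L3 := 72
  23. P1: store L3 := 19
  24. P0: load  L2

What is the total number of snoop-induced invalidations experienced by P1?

invalidations = 1

  op1 P1: load  L0 → I/S/I on L0; bus BusRd; mem=40
  op2 P2: load  L1 → I/I/S on L1; bus BusRd; mem=20
  op3 P2: load  L2 → I/I/S on L2; bus BusRd; mem=20
  op4 P0: load  L1 → S/I/S on L1; bus BusRd; mem=20
  op5 P0: load  L1 → S/I/S on L1; bus (none); mem=20
  op6 P1: store L0 := 97 → I/M/I on L0; bus BusRdX; mem=40
  op7 P0: load  L3 → S/I/I on L3; bus BusRd; mem=90
  op8 P1: load  L1 → S/S/S on L1; bus BusRd; mem=20
  op9 P2: store L1 := 41 → I/I/M on L1; bus BusRdX; mem=20
  op10 P0: store L2 := 63 → M/I/I on L2; bus BusRdX; mem=20
  op11 P2: store L3 := 99 → I/I/M on L3; bus BusRdX; mem=90
  op12 P2: load  L1 → I/I/M on L1; bus (none); mem=20
  op13 P1: load  L1 → I/S/S on L1; bus BusRd Flush; mem=41
  op14 P1: store L2 := 77 → I/M/I on L2; bus BusRdX Flush; mem=63
  op15 P2: load  L1 → I/S/S on L1; bus (none); mem=41
  op16 P1: store L1 := 64 → I/M/I on L1; bus BusRdX; mem=41
  op17 P0: load  L1 → S/S/I on L1; bus BusRd Flush; mem=64
  op18 P2: load  L1 → S/S/S on L1; bus BusRd; mem=64
  op19 P1: store L2 := 58 → I/M/I on L2; bus (none); mem=63
  op20 P1: load  L1 → S/S/S on L1; bus (none); mem=64
  op21 P0: load  L3 → S/I/S on L3; bus BusRd Flush; mem=99
  op22 P0: store L3 := 72 → M/I/I on L3; bus BusRdX; mem=99
  op23 P1: store L3 := 19 → I/M/I on L3; bus BusRdX Flush; mem=72
  op24 P0: load  L2 → S/S/I on L2; bus BusRd Flush; mem=58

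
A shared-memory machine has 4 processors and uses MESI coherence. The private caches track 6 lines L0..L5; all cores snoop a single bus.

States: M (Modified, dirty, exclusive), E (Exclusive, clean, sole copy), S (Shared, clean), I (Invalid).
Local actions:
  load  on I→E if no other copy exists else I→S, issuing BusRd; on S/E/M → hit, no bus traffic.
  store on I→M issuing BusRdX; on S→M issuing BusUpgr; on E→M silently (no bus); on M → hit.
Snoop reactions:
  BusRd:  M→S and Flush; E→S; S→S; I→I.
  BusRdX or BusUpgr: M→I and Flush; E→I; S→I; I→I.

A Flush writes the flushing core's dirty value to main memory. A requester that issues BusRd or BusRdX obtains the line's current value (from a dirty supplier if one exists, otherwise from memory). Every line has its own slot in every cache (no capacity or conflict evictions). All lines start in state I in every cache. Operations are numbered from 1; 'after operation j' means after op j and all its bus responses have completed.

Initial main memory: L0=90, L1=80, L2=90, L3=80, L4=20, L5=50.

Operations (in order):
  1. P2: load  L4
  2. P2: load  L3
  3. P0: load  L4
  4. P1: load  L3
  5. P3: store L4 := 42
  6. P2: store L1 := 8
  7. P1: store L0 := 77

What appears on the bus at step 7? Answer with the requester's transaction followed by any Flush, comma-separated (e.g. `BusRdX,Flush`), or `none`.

bus = BusRdX

  op1 P2: load  L4 → I/I/E/I on L4; bus BusRd; mem=20
  op2 P2: load  L3 → I/I/E/I on L3; bus BusRd; mem=80
  op3 P0: load  L4 → S/I/S/I on L4; bus BusRd; mem=20
  op4 P1: load  L3 → I/S/S/I on L3; bus BusRd; mem=80
  op5 P3: store L4 := 42 → I/I/I/M on L4; bus BusRdX; mem=20
  op6 P2: store L1 := 8 → I/I/M/I on L1; bus BusRdX; mem=80
  op7 P1: store L0 := 77 → I/M/I/I on L0; bus BusRdX; mem=90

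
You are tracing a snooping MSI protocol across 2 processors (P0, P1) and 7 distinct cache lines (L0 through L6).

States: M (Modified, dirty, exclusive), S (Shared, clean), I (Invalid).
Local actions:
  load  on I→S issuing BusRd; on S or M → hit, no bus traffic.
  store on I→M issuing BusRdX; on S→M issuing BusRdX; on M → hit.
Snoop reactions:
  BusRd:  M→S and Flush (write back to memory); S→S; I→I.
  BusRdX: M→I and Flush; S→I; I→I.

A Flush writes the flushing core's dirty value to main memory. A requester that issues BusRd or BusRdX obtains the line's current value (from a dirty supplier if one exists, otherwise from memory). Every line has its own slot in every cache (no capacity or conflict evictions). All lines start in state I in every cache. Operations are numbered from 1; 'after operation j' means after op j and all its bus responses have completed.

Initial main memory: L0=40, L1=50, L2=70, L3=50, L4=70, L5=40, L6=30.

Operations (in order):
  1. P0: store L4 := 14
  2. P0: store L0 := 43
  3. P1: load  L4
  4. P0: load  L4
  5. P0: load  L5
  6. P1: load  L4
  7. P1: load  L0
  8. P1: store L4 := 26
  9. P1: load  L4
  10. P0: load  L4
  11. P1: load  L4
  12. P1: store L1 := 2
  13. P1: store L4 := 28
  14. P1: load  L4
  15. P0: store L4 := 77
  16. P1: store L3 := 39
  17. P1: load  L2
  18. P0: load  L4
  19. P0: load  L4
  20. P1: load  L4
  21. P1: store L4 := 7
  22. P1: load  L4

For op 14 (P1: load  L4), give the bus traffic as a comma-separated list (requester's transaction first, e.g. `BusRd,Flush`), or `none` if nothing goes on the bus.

1. P0: store L4 := 14  bus=[BusRdX]  L4: P0=M P1=I  mem[L4]=70
2. P0: store L0 := 43  bus=[BusRdX]  L0: P0=M P1=I  mem[L0]=40
3. P1: load  L4  bus=[BusRd,Flush]  L4: P0=S P1=S  mem[L4]=14
4. P0: load  L4  bus=[-]  L4: P0=S P1=S  mem[L4]=14
5. P0: load  L5  bus=[BusRd]  L5: P0=S P1=I  mem[L5]=40
6. P1: load  L4  bus=[-]  L4: P0=S P1=S  mem[L4]=14
7. P1: load  L0  bus=[BusRd,Flush]  L0: P0=S P1=S  mem[L0]=43
8. P1: store L4 := 26  bus=[BusRdX]  L4: P0=I P1=M  mem[L4]=14
9. P1: load  L4  bus=[-]  L4: P0=I P1=M  mem[L4]=14
10. P0: load  L4  bus=[BusRd,Flush]  L4: P0=S P1=S  mem[L4]=26
11. P1: load  L4  bus=[-]  L4: P0=S P1=S  mem[L4]=26
12. P1: store L1 := 2  bus=[BusRdX]  L1: P0=I P1=M  mem[L1]=50
13. P1: store L4 := 28  bus=[BusRdX]  L4: P0=I P1=M  mem[L4]=26
14. P1: load  L4  bus=[-]  L4: P0=I P1=M  mem[L4]=26
15. P0: store L4 := 77  bus=[BusRdX,Flush]  L4: P0=M P1=I  mem[L4]=28
16. P1: store L3 := 39  bus=[BusRdX]  L3: P0=I P1=M  mem[L3]=50
17. P1: load  L2  bus=[BusRd]  L2: P0=I P1=S  mem[L2]=70
18. P0: load  L4  bus=[-]  L4: P0=M P1=I  mem[L4]=28
19. P0: load  L4  bus=[-]  L4: P0=M P1=I  mem[L4]=28
20. P1: load  L4  bus=[BusRd,Flush]  L4: P0=S P1=S  mem[L4]=77
21. P1: store L4 := 7  bus=[BusRdX]  L4: P0=I P1=M  mem[L4]=77
22. P1: load  L4  bus=[-]  L4: P0=I P1=M  mem[L4]=77

bus = none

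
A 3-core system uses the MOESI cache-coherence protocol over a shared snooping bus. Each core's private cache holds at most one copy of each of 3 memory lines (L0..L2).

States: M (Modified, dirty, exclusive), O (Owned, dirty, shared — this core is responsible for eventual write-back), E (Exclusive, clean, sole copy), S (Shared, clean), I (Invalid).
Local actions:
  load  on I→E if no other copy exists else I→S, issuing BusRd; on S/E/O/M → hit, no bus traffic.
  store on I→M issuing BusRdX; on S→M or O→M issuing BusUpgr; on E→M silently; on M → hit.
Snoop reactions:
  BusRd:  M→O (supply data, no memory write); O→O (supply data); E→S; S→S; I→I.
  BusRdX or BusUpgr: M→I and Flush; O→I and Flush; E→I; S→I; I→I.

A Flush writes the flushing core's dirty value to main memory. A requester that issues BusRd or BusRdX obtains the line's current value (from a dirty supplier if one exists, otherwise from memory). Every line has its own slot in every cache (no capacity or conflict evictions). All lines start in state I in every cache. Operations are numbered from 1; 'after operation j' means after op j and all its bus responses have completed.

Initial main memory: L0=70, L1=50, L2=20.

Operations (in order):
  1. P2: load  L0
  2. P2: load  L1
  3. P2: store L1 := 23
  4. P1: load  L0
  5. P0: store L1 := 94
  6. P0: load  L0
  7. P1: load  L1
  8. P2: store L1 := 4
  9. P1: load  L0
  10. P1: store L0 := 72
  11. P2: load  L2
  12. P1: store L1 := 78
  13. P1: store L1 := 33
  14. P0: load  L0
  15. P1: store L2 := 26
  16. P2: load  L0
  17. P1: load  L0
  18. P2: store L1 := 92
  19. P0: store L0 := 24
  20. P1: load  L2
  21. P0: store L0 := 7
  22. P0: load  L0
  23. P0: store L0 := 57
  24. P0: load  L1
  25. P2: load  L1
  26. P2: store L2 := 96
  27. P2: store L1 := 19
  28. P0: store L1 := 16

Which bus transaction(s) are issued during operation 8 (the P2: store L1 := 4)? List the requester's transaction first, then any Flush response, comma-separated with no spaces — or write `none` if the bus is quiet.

  op1 P2: load  L0 → I/I/E on L0; bus BusRd; mem=70
  op2 P2: load  L1 → I/I/E on L1; bus BusRd; mem=50
  op3 P2: store L1 := 23 → I/I/M on L1; bus (none); mem=50
  op4 P1: load  L0 → I/S/S on L0; bus BusRd; mem=70
  op5 P0: store L1 := 94 → M/I/I on L1; bus BusRdX Flush; mem=23
  op6 P0: load  L0 → S/S/S on L0; bus BusRd; mem=70
  op7 P1: load  L1 → O/S/I on L1; bus BusRd; mem=23
  op8 P2: store L1 := 4 → I/I/M on L1; bus BusRdX Flush; mem=94
  op9 P1: load  L0 → S/S/S on L0; bus (none); mem=70
  op10 P1: store L0 := 72 → I/M/I on L0; bus BusUpgr; mem=70
  op11 P2: load  L2 → I/I/E on L2; bus BusRd; mem=20
  op12 P1: store L1 := 78 → I/M/I on L1; bus BusRdX Flush; mem=4
  op13 P1: store L1 := 33 → I/M/I on L1; bus (none); mem=4
  op14 P0: load  L0 → S/O/I on L0; bus BusRd; mem=70
  op15 P1: store L2 := 26 → I/M/I on L2; bus BusRdX; mem=20
  op16 P2: load  L0 → S/O/S on L0; bus BusRd; mem=70
  op17 P1: load  L0 → S/O/S on L0; bus (none); mem=70
  op18 P2: store L1 := 92 → I/I/M on L1; bus BusRdX Flush; mem=33
  op19 P0: store L0 := 24 → M/I/I on L0; bus BusUpgr Flush; mem=72
  op20 P1: load  L2 → I/M/I on L2; bus (none); mem=20
  op21 P0: store L0 := 7 → M/I/I on L0; bus (none); mem=72
  op22 P0: load  L0 → M/I/I on L0; bus (none); mem=72
  op23 P0: store L0 := 57 → M/I/I on L0; bus (none); mem=72
  op24 P0: load  L1 → S/I/O on L1; bus BusRd; mem=33
  op25 P2: load  L1 → S/I/O on L1; bus (none); mem=33
  op26 P2: store L2 := 96 → I/I/M on L2; bus BusRdX Flush; mem=26
  op27 P2: store L1 := 19 → I/I/M on L1; bus BusUpgr; mem=33
  op28 P0: store L1 := 16 → M/I/I on L1; bus BusRdX Flush; mem=19

bus = BusRdX,Flush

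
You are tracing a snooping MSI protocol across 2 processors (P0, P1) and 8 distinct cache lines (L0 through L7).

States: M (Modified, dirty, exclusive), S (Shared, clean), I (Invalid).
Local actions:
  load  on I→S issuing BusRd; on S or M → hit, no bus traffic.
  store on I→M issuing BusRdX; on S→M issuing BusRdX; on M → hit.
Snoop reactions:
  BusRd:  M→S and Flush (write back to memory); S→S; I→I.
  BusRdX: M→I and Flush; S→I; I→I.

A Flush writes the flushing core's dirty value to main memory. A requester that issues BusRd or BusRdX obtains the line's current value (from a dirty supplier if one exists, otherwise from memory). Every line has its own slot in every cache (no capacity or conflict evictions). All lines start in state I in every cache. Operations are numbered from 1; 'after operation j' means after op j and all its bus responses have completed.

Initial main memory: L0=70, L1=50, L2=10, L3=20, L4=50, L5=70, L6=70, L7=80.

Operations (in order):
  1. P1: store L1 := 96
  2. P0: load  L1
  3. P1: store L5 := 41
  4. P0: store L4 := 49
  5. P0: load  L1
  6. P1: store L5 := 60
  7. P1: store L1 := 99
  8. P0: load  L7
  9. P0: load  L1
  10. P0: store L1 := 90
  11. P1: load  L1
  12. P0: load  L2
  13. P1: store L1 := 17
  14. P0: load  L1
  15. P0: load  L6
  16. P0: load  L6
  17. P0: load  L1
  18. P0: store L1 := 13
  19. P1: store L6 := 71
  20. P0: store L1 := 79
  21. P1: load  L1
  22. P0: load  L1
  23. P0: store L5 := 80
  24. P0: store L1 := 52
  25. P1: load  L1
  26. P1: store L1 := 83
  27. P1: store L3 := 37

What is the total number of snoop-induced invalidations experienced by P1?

  op1 P1: store L1 := 96 → I/M on L1; bus BusRdX; mem=50
  op2 P0: load  L1 → S/S on L1; bus BusRd Flush; mem=96
  op3 P1: store L5 := 41 → I/M on L5; bus BusRdX; mem=70
  op4 P0: store L4 := 49 → M/I on L4; bus BusRdX; mem=50
  op5 P0: load  L1 → S/S on L1; bus (none); mem=96
  op6 P1: store L5 := 60 → I/M on L5; bus (none); mem=70
  op7 P1: store L1 := 99 → I/M on L1; bus BusRdX; mem=96
  op8 P0: load  L7 → S/I on L7; bus BusRd; mem=80
  op9 P0: load  L1 → S/S on L1; bus BusRd Flush; mem=99
  op10 P0: store L1 := 90 → M/I on L1; bus BusRdX; mem=99
  op11 P1: load  L1 → S/S on L1; bus BusRd Flush; mem=90
  op12 P0: load  L2 → S/I on L2; bus BusRd; mem=10
  op13 P1: store L1 := 17 → I/M on L1; bus BusRdX; mem=90
  op14 P0: load  L1 → S/S on L1; bus BusRd Flush; mem=17
  op15 P0: load  L6 → S/I on L6; bus BusRd; mem=70
  op16 P0: load  L6 → S/I on L6; bus (none); mem=70
  op17 P0: load  L1 → S/S on L1; bus (none); mem=17
  op18 P0: store L1 := 13 → M/I on L1; bus BusRdX; mem=17
  op19 P1: store L6 := 71 → I/M on L6; bus BusRdX; mem=70
  op20 P0: store L1 := 79 → M/I on L1; bus (none); mem=17
  op21 P1: load  L1 → S/S on L1; bus BusRd Flush; mem=79
  op22 P0: load  L1 → S/S on L1; bus (none); mem=79
  op23 P0: store L5 := 80 → M/I on L5; bus BusRdX Flush; mem=60
  op24 P0: store L1 := 52 → M/I on L1; bus BusRdX; mem=79
  op25 P1: load  L1 → S/S on L1; bus BusRd Flush; mem=52
  op26 P1: store L1 := 83 → I/M on L1; bus BusRdX; mem=52
  op27 P1: store L3 := 37 → I/M on L3; bus BusRdX; mem=20

invalidations = 4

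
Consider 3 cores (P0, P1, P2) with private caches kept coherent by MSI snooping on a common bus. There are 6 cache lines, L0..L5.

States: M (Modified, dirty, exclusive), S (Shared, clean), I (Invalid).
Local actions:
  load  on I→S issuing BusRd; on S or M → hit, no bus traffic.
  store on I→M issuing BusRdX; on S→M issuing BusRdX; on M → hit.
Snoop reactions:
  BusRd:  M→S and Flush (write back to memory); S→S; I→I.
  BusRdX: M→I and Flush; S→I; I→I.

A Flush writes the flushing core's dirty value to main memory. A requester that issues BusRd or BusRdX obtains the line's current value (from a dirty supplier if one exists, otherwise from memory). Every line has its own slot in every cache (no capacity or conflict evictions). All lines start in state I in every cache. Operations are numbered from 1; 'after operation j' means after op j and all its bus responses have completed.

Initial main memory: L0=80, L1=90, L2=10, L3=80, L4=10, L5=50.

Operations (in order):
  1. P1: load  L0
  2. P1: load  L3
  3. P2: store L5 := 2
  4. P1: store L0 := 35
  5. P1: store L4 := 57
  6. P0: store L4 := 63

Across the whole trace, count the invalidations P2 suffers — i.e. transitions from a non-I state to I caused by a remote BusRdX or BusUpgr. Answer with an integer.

invalidations = 0

[1] P1: load  L0 | P0:I, P1:S(80), P2:I | bus: BusRd
[2] P1: load  L3 | P0:I, P1:S(80), P2:I | bus: BusRd
[3] P2: store L5 := 2 | P0:I, P1:I, P2:M(2) | bus: BusRdX
[4] P1: store L0 := 35 | P0:I, P1:M(35), P2:I | bus: BusRdX
[5] P1: store L4 := 57 | P0:I, P1:M(57), P2:I | bus: BusRdX
[6] P0: store L4 := 63 | P0:M(63), P1:I, P2:I | bus: BusRdX,Flush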